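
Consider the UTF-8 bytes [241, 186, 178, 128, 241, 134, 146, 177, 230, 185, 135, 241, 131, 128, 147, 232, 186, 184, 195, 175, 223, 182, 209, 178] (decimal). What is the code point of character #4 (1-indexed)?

U+43013

Offset 0: leading byte 0xF1 = 11110001 → 4-byte char #1 = F1 BA B2 80.
Offset 4: leading byte 0xF1 = 11110001 → 4-byte char #2 = F1 86 92 B1.
Offset 8: leading byte 0xE6 = 11100110 → 3-byte char #3 = E6 B9 87.
Offset 11: leading byte 0xF1 = 11110001 → 4-byte char #4 = F1 83 80 93.
Leading byte 0xF1 = 11110001 matches 11110xxx → 4-byte sequence.
Byte 1: 0xF1 = 11110001, payload 001 (3 bits).
Byte 2: 0x83 = 10000011 (10xxxxxx ✓), payload 000011.
Byte 3: 0x80 = 10000000 (10xxxxxx ✓), payload 000000.
Byte 4: 0x93 = 10010011 (10xxxxxx ✓), payload 010011.
Concatenate: 001000011000000010011 = 0x43013 (21 bits → U+43013).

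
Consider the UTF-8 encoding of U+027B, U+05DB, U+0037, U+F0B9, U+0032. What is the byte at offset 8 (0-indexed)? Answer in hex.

U+027B → 2-byte form C9 BB at offsets 0–1.
U+05DB → 2-byte form D7 9B at offsets 2–3.
U+0037 → 1-byte form 37 at offsets 4–4.
U+F0B9 → 3-byte form EF 82 B9 at offsets 5–7.
U+0032 → 1-byte form 32 at offsets 8–8.
Offset 8 falls in char 5's range; it's byte 1 of 32 = 0x32.

0x32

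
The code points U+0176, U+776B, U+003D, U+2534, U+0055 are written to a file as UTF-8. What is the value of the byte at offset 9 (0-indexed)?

U+0176 → 2-byte form C5 B6 at offsets 0–1.
U+776B → 3-byte form E7 9D AB at offsets 2–4.
U+003D → 1-byte form 3D at offsets 5–5.
U+2534 → 3-byte form E2 94 B4 at offsets 6–8.
U+0055 → 1-byte form 55 at offsets 9–9.
Offset 9 falls in char 5's range; it's byte 1 of 55 = 0x55.

0x55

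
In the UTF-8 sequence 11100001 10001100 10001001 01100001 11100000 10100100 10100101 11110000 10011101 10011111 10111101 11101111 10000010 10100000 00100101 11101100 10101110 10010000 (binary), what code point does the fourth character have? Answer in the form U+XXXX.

U+1D7FD

Offset 0: leading byte 0xE1 = 11100001 → 3-byte char #1 = E1 8C 89.
Offset 3: leading byte 0x61 = 01100001 → 1-byte char #2 = 61.
Offset 4: leading byte 0xE0 = 11100000 → 3-byte char #3 = E0 A4 A5.
Offset 7: leading byte 0xF0 = 11110000 → 4-byte char #4 = F0 9D 9F BD.
Leading byte 0xF0 = 11110000 matches 11110xxx → 4-byte sequence.
Byte 1: 0xF0 = 11110000, payload 000 (3 bits).
Byte 2: 0x9D = 10011101 (10xxxxxx ✓), payload 011101.
Byte 3: 0x9F = 10011111 (10xxxxxx ✓), payload 011111.
Byte 4: 0xBD = 10111101 (10xxxxxx ✓), payload 111101.
Concatenate: 000011101011111111101 = 0x1D7FD (21 bits → U+1D7FD).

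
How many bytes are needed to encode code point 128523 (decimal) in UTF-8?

U+1F60B = 0x1F60B. UTF-8 uses 1 byte below 0x80, 2 below 0x800, 3 below 0x10000, 4 up to 0x10FFFF. 0x1F60B is in U+10000–U+10FFFF → 4 bytes.

4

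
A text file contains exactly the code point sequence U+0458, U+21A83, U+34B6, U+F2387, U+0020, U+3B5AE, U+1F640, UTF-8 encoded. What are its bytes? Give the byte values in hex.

U+0458: 2-byte form → D1 98.
U+21A83: 4-byte form → F0 A1 AA 83.
U+34B6: 3-byte form → E3 92 B6.
U+F2387: 4-byte form → F3 B2 8E 87.
U+0020: 1-byte form → 20.
U+3B5AE: 4-byte form → F0 BB 96 AE.
U+1F640: 4-byte form → F0 9F 99 80.
Concatenated (22 bytes): D1 98 F0 A1 AA 83 E3 92 B6 F3 B2 8E 87 20 F0 BB 96 AE F0 9F 99 80.

D1 98 F0 A1 AA 83 E3 92 B6 F3 B2 8E 87 20 F0 BB 96 AE F0 9F 99 80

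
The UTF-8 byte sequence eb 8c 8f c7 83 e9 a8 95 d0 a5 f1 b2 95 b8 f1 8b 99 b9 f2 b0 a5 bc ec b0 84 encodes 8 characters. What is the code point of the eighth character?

Offset 0: leading byte 0xEB = 11101011 → 3-byte char #1 = EB 8C 8F.
Offset 3: leading byte 0xC7 = 11000111 → 2-byte char #2 = C7 83.
Offset 5: leading byte 0xE9 = 11101001 → 3-byte char #3 = E9 A8 95.
Offset 8: leading byte 0xD0 = 11010000 → 2-byte char #4 = D0 A5.
Offset 10: leading byte 0xF1 = 11110001 → 4-byte char #5 = F1 B2 95 B8.
Offset 14: leading byte 0xF1 = 11110001 → 4-byte char #6 = F1 8B 99 B9.
Offset 18: leading byte 0xF2 = 11110010 → 4-byte char #7 = F2 B0 A5 BC.
Offset 22: leading byte 0xEC = 11101100 → 3-byte char #8 = EC B0 84.
Leading byte 0xEC = 11101100 matches 1110xxxx → 3-byte sequence.
Byte 1: 0xEC = 11101100, payload 1100 (4 bits).
Byte 2: 0xB0 = 10110000 (10xxxxxx ✓), payload 110000.
Byte 3: 0x84 = 10000100 (10xxxxxx ✓), payload 000100.
Concatenate: 1100110000000100 = 0xCC04 (16 bits → U+CC04).

U+CC04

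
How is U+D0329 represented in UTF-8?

U+D0329 = 0xD0329 = 852777 decimal. In range U+10000–U+10FFFF → 4-byte form: 11110xxx 10xxxxxx 10xxxxxx 10xxxxxx.
Binary (21 bits): 011010000001100101001.
Split 3+6+6+6: 011 | 010000 | 001100 | 101001.
Byte 1: 11110011 = 0xF3.
Byte 2: 10010000 = 0x90.
Byte 3: 10001100 = 0x8C.
Byte 4: 10101001 = 0xA9.

F3 90 8C A9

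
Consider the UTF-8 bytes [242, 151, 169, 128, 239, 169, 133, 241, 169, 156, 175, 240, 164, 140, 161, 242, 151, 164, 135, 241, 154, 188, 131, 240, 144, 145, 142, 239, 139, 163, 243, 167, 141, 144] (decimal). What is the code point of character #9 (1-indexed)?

U+E7350

Offset 0: leading byte 0xF2 = 11110010 → 4-byte char #1 = F2 97 A9 80.
Offset 4: leading byte 0xEF = 11101111 → 3-byte char #2 = EF A9 85.
Offset 7: leading byte 0xF1 = 11110001 → 4-byte char #3 = F1 A9 9C AF.
Offset 11: leading byte 0xF0 = 11110000 → 4-byte char #4 = F0 A4 8C A1.
Offset 15: leading byte 0xF2 = 11110010 → 4-byte char #5 = F2 97 A4 87.
Offset 19: leading byte 0xF1 = 11110001 → 4-byte char #6 = F1 9A BC 83.
Offset 23: leading byte 0xF0 = 11110000 → 4-byte char #7 = F0 90 91 8E.
Offset 27: leading byte 0xEF = 11101111 → 3-byte char #8 = EF 8B A3.
Offset 30: leading byte 0xF3 = 11110011 → 4-byte char #9 = F3 A7 8D 90.
Leading byte 0xF3 = 11110011 matches 11110xxx → 4-byte sequence.
Byte 1: 0xF3 = 11110011, payload 011 (3 bits).
Byte 2: 0xA7 = 10100111 (10xxxxxx ✓), payload 100111.
Byte 3: 0x8D = 10001101 (10xxxxxx ✓), payload 001101.
Byte 4: 0x90 = 10010000 (10xxxxxx ✓), payload 010000.
Concatenate: 011100111001101010000 = 0xE7350 (21 bits → U+E7350).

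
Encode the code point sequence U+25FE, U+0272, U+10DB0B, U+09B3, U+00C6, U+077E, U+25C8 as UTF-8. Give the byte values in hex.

U+25FE: 3-byte form → E2 97 BE.
U+0272: 2-byte form → C9 B2.
U+10DB0B: 4-byte form → F4 8D AC 8B.
U+09B3: 3-byte form → E0 A6 B3.
U+00C6: 2-byte form → C3 86.
U+077E: 2-byte form → DD BE.
U+25C8: 3-byte form → E2 97 88.
Concatenated (19 bytes): E2 97 BE C9 B2 F4 8D AC 8B E0 A6 B3 C3 86 DD BE E2 97 88.

E2 97 BE C9 B2 F4 8D AC 8B E0 A6 B3 C3 86 DD BE E2 97 88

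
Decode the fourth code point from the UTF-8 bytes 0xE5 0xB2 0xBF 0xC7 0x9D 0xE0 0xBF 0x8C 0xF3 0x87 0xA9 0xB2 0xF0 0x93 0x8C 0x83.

Offset 0: leading byte 0xE5 = 11100101 → 3-byte char #1 = E5 B2 BF.
Offset 3: leading byte 0xC7 = 11000111 → 2-byte char #2 = C7 9D.
Offset 5: leading byte 0xE0 = 11100000 → 3-byte char #3 = E0 BF 8C.
Offset 8: leading byte 0xF3 = 11110011 → 4-byte char #4 = F3 87 A9 B2.
Leading byte 0xF3 = 11110011 matches 11110xxx → 4-byte sequence.
Byte 1: 0xF3 = 11110011, payload 011 (3 bits).
Byte 2: 0x87 = 10000111 (10xxxxxx ✓), payload 000111.
Byte 3: 0xA9 = 10101001 (10xxxxxx ✓), payload 101001.
Byte 4: 0xB2 = 10110010 (10xxxxxx ✓), payload 110010.
Concatenate: 011000111101001110010 = 0xC7A72 (21 bits → U+C7A72).

U+C7A72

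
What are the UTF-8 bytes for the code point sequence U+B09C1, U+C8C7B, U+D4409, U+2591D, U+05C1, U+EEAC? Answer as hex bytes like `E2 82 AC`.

U+B09C1: 4-byte form → F2 B0 A7 81.
U+C8C7B: 4-byte form → F3 88 B1 BB.
U+D4409: 4-byte form → F3 94 90 89.
U+2591D: 4-byte form → F0 A5 A4 9D.
U+05C1: 2-byte form → D7 81.
U+EEAC: 3-byte form → EE BA AC.
Concatenated (21 bytes): F2 B0 A7 81 F3 88 B1 BB F3 94 90 89 F0 A5 A4 9D D7 81 EE BA AC.

F2 B0 A7 81 F3 88 B1 BB F3 94 90 89 F0 A5 A4 9D D7 81 EE BA AC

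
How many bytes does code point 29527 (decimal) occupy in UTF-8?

U+7357 = 0x7357. UTF-8 uses 1 byte below 0x80, 2 below 0x800, 3 below 0x10000, 4 up to 0x10FFFF. 0x7357 is in U+0800–U+FFFF → 3 bytes.

3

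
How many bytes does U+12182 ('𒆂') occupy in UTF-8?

U+12182 = 0x12182. UTF-8 uses 1 byte below 0x80, 2 below 0x800, 3 below 0x10000, 4 up to 0x10FFFF. 0x12182 is in U+10000–U+10FFFF → 4 bytes.

4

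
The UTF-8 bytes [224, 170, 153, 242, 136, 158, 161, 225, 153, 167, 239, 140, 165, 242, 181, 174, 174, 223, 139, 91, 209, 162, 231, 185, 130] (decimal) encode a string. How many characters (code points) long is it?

9

Byte at offset 0: 0xE0 = 11100000 → 3-byte char (#1). Advance 3.
Byte at offset 3: 0xF2 = 11110010 → 4-byte char (#2). Advance 4.
Byte at offset 7: 0xE1 = 11100001 → 3-byte char (#3). Advance 3.
Byte at offset 10: 0xEF = 11101111 → 3-byte char (#4). Advance 3.
Byte at offset 13: 0xF2 = 11110010 → 4-byte char (#5). Advance 4.
Byte at offset 17: 0xDF = 11011111 → 2-byte char (#6). Advance 2.
Byte at offset 19: 0x5B = 01011011 → 1-byte char (#7). Advance 1.
Byte at offset 20: 0xD1 = 11010001 → 2-byte char (#8). Advance 2.
Byte at offset 22: 0xE7 = 11100111 → 3-byte char (#9). Advance 3.
Reached end at offset 25 after 9 code points.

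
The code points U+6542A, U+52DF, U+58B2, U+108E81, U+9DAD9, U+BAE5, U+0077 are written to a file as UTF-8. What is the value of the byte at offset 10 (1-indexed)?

0xB2

1-indexed offset 10 is 0-indexed offset 9.
U+6542A → 4-byte form F1 A5 90 AA at offsets 0–3.
U+52DF → 3-byte form E5 8B 9F at offsets 4–6.
U+58B2 → 3-byte form E5 A2 B2 at offsets 7–9.
Offset 9 falls in char 3's range; it's byte 3 of E5 A2 B2 = 0xB2.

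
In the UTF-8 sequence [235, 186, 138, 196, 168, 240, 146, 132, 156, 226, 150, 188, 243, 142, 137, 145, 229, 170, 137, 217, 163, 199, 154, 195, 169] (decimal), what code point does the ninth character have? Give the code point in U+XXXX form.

U+00E9

Offset 0: leading byte 0xEB = 11101011 → 3-byte char #1 = EB BA 8A.
Offset 3: leading byte 0xC4 = 11000100 → 2-byte char #2 = C4 A8.
Offset 5: leading byte 0xF0 = 11110000 → 4-byte char #3 = F0 92 84 9C.
Offset 9: leading byte 0xE2 = 11100010 → 3-byte char #4 = E2 96 BC.
Offset 12: leading byte 0xF3 = 11110011 → 4-byte char #5 = F3 8E 89 91.
Offset 16: leading byte 0xE5 = 11100101 → 3-byte char #6 = E5 AA 89.
Offset 19: leading byte 0xD9 = 11011001 → 2-byte char #7 = D9 A3.
Offset 21: leading byte 0xC7 = 11000111 → 2-byte char #8 = C7 9A.
Offset 23: leading byte 0xC3 = 11000011 → 2-byte char #9 = C3 A9.
Leading byte 0xC3 = 11000011 matches 110xxxxx → 2-byte sequence.
Byte 1: 0xC3 = 11000011, payload 00011 (5 bits).
Byte 2: 0xA9 = 10101001 (10xxxxxx ✓), payload 101001.
Concatenate: 00011101001 = 0xE9 (11 bits → U+00E9).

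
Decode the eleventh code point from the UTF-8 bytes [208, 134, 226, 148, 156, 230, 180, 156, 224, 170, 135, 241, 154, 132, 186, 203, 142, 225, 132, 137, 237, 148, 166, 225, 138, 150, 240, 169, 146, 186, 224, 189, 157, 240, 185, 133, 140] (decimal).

Offset 0: leading byte 0xD0 = 11010000 → 2-byte char #1 = D0 86.
Offset 2: leading byte 0xE2 = 11100010 → 3-byte char #2 = E2 94 9C.
Offset 5: leading byte 0xE6 = 11100110 → 3-byte char #3 = E6 B4 9C.
Offset 8: leading byte 0xE0 = 11100000 → 3-byte char #4 = E0 AA 87.
Offset 11: leading byte 0xF1 = 11110001 → 4-byte char #5 = F1 9A 84 BA.
Offset 15: leading byte 0xCB = 11001011 → 2-byte char #6 = CB 8E.
Offset 17: leading byte 0xE1 = 11100001 → 3-byte char #7 = E1 84 89.
Offset 20: leading byte 0xED = 11101101 → 3-byte char #8 = ED 94 A6.
Offset 23: leading byte 0xE1 = 11100001 → 3-byte char #9 = E1 8A 96.
Offset 26: leading byte 0xF0 = 11110000 → 4-byte char #10 = F0 A9 92 BA.
Offset 30: leading byte 0xE0 = 11100000 → 3-byte char #11 = E0 BD 9D.
Leading byte 0xE0 = 11100000 matches 1110xxxx → 3-byte sequence.
Byte 1: 0xE0 = 11100000, payload 0000 (4 bits).
Byte 2: 0xBD = 10111101 (10xxxxxx ✓), payload 111101.
Byte 3: 0x9D = 10011101 (10xxxxxx ✓), payload 011101.
Concatenate: 0000111101011101 = 0xF5D (16 bits → U+0F5D).

U+0F5D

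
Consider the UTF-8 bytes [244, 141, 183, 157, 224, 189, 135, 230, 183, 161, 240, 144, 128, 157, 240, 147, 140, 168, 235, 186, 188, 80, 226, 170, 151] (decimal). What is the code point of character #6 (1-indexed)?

U+BEBC

Offset 0: leading byte 0xF4 = 11110100 → 4-byte char #1 = F4 8D B7 9D.
Offset 4: leading byte 0xE0 = 11100000 → 3-byte char #2 = E0 BD 87.
Offset 7: leading byte 0xE6 = 11100110 → 3-byte char #3 = E6 B7 A1.
Offset 10: leading byte 0xF0 = 11110000 → 4-byte char #4 = F0 90 80 9D.
Offset 14: leading byte 0xF0 = 11110000 → 4-byte char #5 = F0 93 8C A8.
Offset 18: leading byte 0xEB = 11101011 → 3-byte char #6 = EB BA BC.
Leading byte 0xEB = 11101011 matches 1110xxxx → 3-byte sequence.
Byte 1: 0xEB = 11101011, payload 1011 (4 bits).
Byte 2: 0xBA = 10111010 (10xxxxxx ✓), payload 111010.
Byte 3: 0xBC = 10111100 (10xxxxxx ✓), payload 111100.
Concatenate: 1011111010111100 = 0xBEBC (16 bits → U+BEBC).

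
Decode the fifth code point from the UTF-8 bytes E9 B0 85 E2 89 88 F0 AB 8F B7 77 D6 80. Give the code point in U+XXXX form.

Offset 0: leading byte 0xE9 = 11101001 → 3-byte char #1 = E9 B0 85.
Offset 3: leading byte 0xE2 = 11100010 → 3-byte char #2 = E2 89 88.
Offset 6: leading byte 0xF0 = 11110000 → 4-byte char #3 = F0 AB 8F B7.
Offset 10: leading byte 0x77 = 01110111 → 1-byte char #4 = 77.
Offset 11: leading byte 0xD6 = 11010110 → 2-byte char #5 = D6 80.
Leading byte 0xD6 = 11010110 matches 110xxxxx → 2-byte sequence.
Byte 1: 0xD6 = 11010110, payload 10110 (5 bits).
Byte 2: 0x80 = 10000000 (10xxxxxx ✓), payload 000000.
Concatenate: 10110000000 = 0x580 (11 bits → U+0580).

U+0580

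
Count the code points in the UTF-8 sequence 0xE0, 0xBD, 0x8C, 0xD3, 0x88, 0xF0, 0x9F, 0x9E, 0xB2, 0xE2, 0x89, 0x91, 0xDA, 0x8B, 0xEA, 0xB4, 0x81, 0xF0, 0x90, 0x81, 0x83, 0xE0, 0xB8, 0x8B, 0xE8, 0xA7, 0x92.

9

Byte at offset 0: 0xE0 = 11100000 → 3-byte char (#1). Advance 3.
Byte at offset 3: 0xD3 = 11010011 → 2-byte char (#2). Advance 2.
Byte at offset 5: 0xF0 = 11110000 → 4-byte char (#3). Advance 4.
Byte at offset 9: 0xE2 = 11100010 → 3-byte char (#4). Advance 3.
Byte at offset 12: 0xDA = 11011010 → 2-byte char (#5). Advance 2.
Byte at offset 14: 0xEA = 11101010 → 3-byte char (#6). Advance 3.
Byte at offset 17: 0xF0 = 11110000 → 4-byte char (#7). Advance 4.
Byte at offset 21: 0xE0 = 11100000 → 3-byte char (#8). Advance 3.
Byte at offset 24: 0xE8 = 11101000 → 3-byte char (#9). Advance 3.
Reached end at offset 27 after 9 code points.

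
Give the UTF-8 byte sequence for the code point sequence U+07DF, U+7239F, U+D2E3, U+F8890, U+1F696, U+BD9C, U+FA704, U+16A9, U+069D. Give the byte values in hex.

DF 9F F1 B2 8E 9F ED 8B A3 F3 B8 A2 90 F0 9F 9A 96 EB B6 9C F3 BA 9C 84 E1 9A A9 DA 9D

U+07DF: 2-byte form → DF 9F.
U+7239F: 4-byte form → F1 B2 8E 9F.
U+D2E3: 3-byte form → ED 8B A3.
U+F8890: 4-byte form → F3 B8 A2 90.
U+1F696: 4-byte form → F0 9F 9A 96.
U+BD9C: 3-byte form → EB B6 9C.
U+FA704: 4-byte form → F3 BA 9C 84.
U+16A9: 3-byte form → E1 9A A9.
U+069D: 2-byte form → DA 9D.
Concatenated (29 bytes): DF 9F F1 B2 8E 9F ED 8B A3 F3 B8 A2 90 F0 9F 9A 96 EB B6 9C F3 BA 9C 84 E1 9A A9 DA 9D.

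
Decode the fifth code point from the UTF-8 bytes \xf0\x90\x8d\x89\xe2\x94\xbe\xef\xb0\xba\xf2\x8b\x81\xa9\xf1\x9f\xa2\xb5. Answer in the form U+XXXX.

U+5F8B5

Offset 0: leading byte 0xF0 = 11110000 → 4-byte char #1 = F0 90 8D 89.
Offset 4: leading byte 0xE2 = 11100010 → 3-byte char #2 = E2 94 BE.
Offset 7: leading byte 0xEF = 11101111 → 3-byte char #3 = EF B0 BA.
Offset 10: leading byte 0xF2 = 11110010 → 4-byte char #4 = F2 8B 81 A9.
Offset 14: leading byte 0xF1 = 11110001 → 4-byte char #5 = F1 9F A2 B5.
Leading byte 0xF1 = 11110001 matches 11110xxx → 4-byte sequence.
Byte 1: 0xF1 = 11110001, payload 001 (3 bits).
Byte 2: 0x9F = 10011111 (10xxxxxx ✓), payload 011111.
Byte 3: 0xA2 = 10100010 (10xxxxxx ✓), payload 100010.
Byte 4: 0xB5 = 10110101 (10xxxxxx ✓), payload 110101.
Concatenate: 001011111100010110101 = 0x5F8B5 (21 bits → U+5F8B5).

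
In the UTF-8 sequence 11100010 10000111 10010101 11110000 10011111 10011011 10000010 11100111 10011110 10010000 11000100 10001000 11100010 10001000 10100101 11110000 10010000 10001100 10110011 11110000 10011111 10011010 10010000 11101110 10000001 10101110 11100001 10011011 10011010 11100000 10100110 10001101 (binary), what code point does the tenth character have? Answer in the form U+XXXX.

Offset 0: leading byte 0xE2 = 11100010 → 3-byte char #1 = E2 87 95.
Offset 3: leading byte 0xF0 = 11110000 → 4-byte char #2 = F0 9F 9B 82.
Offset 7: leading byte 0xE7 = 11100111 → 3-byte char #3 = E7 9E 90.
Offset 10: leading byte 0xC4 = 11000100 → 2-byte char #4 = C4 88.
Offset 12: leading byte 0xE2 = 11100010 → 3-byte char #5 = E2 88 A5.
Offset 15: leading byte 0xF0 = 11110000 → 4-byte char #6 = F0 90 8C B3.
Offset 19: leading byte 0xF0 = 11110000 → 4-byte char #7 = F0 9F 9A 90.
Offset 23: leading byte 0xEE = 11101110 → 3-byte char #8 = EE 81 AE.
Offset 26: leading byte 0xE1 = 11100001 → 3-byte char #9 = E1 9B 9A.
Offset 29: leading byte 0xE0 = 11100000 → 3-byte char #10 = E0 A6 8D.
Leading byte 0xE0 = 11100000 matches 1110xxxx → 3-byte sequence.
Byte 1: 0xE0 = 11100000, payload 0000 (4 bits).
Byte 2: 0xA6 = 10100110 (10xxxxxx ✓), payload 100110.
Byte 3: 0x8D = 10001101 (10xxxxxx ✓), payload 001101.
Concatenate: 0000100110001101 = 0x98D (16 bits → U+098D).

U+098D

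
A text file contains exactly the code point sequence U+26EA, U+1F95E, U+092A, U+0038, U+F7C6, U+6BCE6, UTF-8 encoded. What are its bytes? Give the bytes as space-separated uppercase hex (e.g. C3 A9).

U+26EA: 3-byte form → E2 9B AA.
U+1F95E: 4-byte form → F0 9F A5 9E.
U+092A: 3-byte form → E0 A4 AA.
U+0038: 1-byte form → 38.
U+F7C6: 3-byte form → EF 9F 86.
U+6BCE6: 4-byte form → F1 AB B3 A6.
Concatenated (18 bytes): E2 9B AA F0 9F A5 9E E0 A4 AA 38 EF 9F 86 F1 AB B3 A6.

E2 9B AA F0 9F A5 9E E0 A4 AA 38 EF 9F 86 F1 AB B3 A6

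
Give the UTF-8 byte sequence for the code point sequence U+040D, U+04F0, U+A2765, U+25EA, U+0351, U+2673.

U+040D: 2-byte form → D0 8D.
U+04F0: 2-byte form → D3 B0.
U+A2765: 4-byte form → F2 A2 9D A5.
U+25EA: 3-byte form → E2 97 AA.
U+0351: 2-byte form → CD 91.
U+2673: 3-byte form → E2 99 B3.
Concatenated (16 bytes): D0 8D D3 B0 F2 A2 9D A5 E2 97 AA CD 91 E2 99 B3.

D0 8D D3 B0 F2 A2 9D A5 E2 97 AA CD 91 E2 99 B3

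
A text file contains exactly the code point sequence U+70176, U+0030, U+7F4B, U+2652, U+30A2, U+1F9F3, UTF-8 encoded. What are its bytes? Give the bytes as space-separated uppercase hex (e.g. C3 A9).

U+70176: 4-byte form → F1 B0 85 B6.
U+0030: 1-byte form → 30.
U+7F4B: 3-byte form → E7 BD 8B.
U+2652: 3-byte form → E2 99 92.
U+30A2: 3-byte form → E3 82 A2.
U+1F9F3: 4-byte form → F0 9F A7 B3.
Concatenated (18 bytes): F1 B0 85 B6 30 E7 BD 8B E2 99 92 E3 82 A2 F0 9F A7 B3.

F1 B0 85 B6 30 E7 BD 8B E2 99 92 E3 82 A2 F0 9F A7 B3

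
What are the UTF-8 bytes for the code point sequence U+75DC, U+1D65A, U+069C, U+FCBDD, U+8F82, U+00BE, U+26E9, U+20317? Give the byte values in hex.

E7 97 9C F0 9D 99 9A DA 9C F3 BC AF 9D E8 BE 82 C2 BE E2 9B A9 F0 A0 8C 97

U+75DC: 3-byte form → E7 97 9C.
U+1D65A: 4-byte form → F0 9D 99 9A.
U+069C: 2-byte form → DA 9C.
U+FCBDD: 4-byte form → F3 BC AF 9D.
U+8F82: 3-byte form → E8 BE 82.
U+00BE: 2-byte form → C2 BE.
U+26E9: 3-byte form → E2 9B A9.
U+20317: 4-byte form → F0 A0 8C 97.
Concatenated (25 bytes): E7 97 9C F0 9D 99 9A DA 9C F3 BC AF 9D E8 BE 82 C2 BE E2 9B A9 F0 A0 8C 97.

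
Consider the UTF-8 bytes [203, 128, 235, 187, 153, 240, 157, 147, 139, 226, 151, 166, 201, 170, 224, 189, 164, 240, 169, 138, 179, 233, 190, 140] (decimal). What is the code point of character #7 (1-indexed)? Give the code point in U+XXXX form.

U+292B3

Offset 0: leading byte 0xCB = 11001011 → 2-byte char #1 = CB 80.
Offset 2: leading byte 0xEB = 11101011 → 3-byte char #2 = EB BB 99.
Offset 5: leading byte 0xF0 = 11110000 → 4-byte char #3 = F0 9D 93 8B.
Offset 9: leading byte 0xE2 = 11100010 → 3-byte char #4 = E2 97 A6.
Offset 12: leading byte 0xC9 = 11001001 → 2-byte char #5 = C9 AA.
Offset 14: leading byte 0xE0 = 11100000 → 3-byte char #6 = E0 BD A4.
Offset 17: leading byte 0xF0 = 11110000 → 4-byte char #7 = F0 A9 8A B3.
Leading byte 0xF0 = 11110000 matches 11110xxx → 4-byte sequence.
Byte 1: 0xF0 = 11110000, payload 000 (3 bits).
Byte 2: 0xA9 = 10101001 (10xxxxxx ✓), payload 101001.
Byte 3: 0x8A = 10001010 (10xxxxxx ✓), payload 001010.
Byte 4: 0xB3 = 10110011 (10xxxxxx ✓), payload 110011.
Concatenate: 000101001001010110011 = 0x292B3 (21 bits → U+292B3).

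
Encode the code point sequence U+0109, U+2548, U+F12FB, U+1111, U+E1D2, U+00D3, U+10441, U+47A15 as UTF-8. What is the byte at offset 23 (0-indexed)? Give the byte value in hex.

0xA8

U+0109 → 2-byte form C4 89 at offsets 0–1.
U+2548 → 3-byte form E2 95 88 at offsets 2–4.
U+F12FB → 4-byte form F3 B1 8B BB at offsets 5–8.
U+1111 → 3-byte form E1 84 91 at offsets 9–11.
U+E1D2 → 3-byte form EE 87 92 at offsets 12–14.
U+00D3 → 2-byte form C3 93 at offsets 15–16.
U+10441 → 4-byte form F0 90 91 81 at offsets 17–20.
U+47A15 → 4-byte form F1 87 A8 95 at offsets 21–24.
Offset 23 falls in char 8's range; it's byte 3 of F1 87 A8 95 = 0xA8.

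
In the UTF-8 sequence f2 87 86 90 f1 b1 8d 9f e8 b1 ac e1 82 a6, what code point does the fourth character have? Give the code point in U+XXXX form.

Offset 0: leading byte 0xF2 = 11110010 → 4-byte char #1 = F2 87 86 90.
Offset 4: leading byte 0xF1 = 11110001 → 4-byte char #2 = F1 B1 8D 9F.
Offset 8: leading byte 0xE8 = 11101000 → 3-byte char #3 = E8 B1 AC.
Offset 11: leading byte 0xE1 = 11100001 → 3-byte char #4 = E1 82 A6.
Leading byte 0xE1 = 11100001 matches 1110xxxx → 3-byte sequence.
Byte 1: 0xE1 = 11100001, payload 0001 (4 bits).
Byte 2: 0x82 = 10000010 (10xxxxxx ✓), payload 000010.
Byte 3: 0xA6 = 10100110 (10xxxxxx ✓), payload 100110.
Concatenate: 0001000010100110 = 0x10A6 (16 bits → U+10A6).

U+10A6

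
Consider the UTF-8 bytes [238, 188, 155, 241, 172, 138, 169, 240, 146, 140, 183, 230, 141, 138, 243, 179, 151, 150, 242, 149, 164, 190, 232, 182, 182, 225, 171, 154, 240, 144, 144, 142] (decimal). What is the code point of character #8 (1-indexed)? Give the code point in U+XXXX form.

Offset 0: leading byte 0xEE = 11101110 → 3-byte char #1 = EE BC 9B.
Offset 3: leading byte 0xF1 = 11110001 → 4-byte char #2 = F1 AC 8A A9.
Offset 7: leading byte 0xF0 = 11110000 → 4-byte char #3 = F0 92 8C B7.
Offset 11: leading byte 0xE6 = 11100110 → 3-byte char #4 = E6 8D 8A.
Offset 14: leading byte 0xF3 = 11110011 → 4-byte char #5 = F3 B3 97 96.
Offset 18: leading byte 0xF2 = 11110010 → 4-byte char #6 = F2 95 A4 BE.
Offset 22: leading byte 0xE8 = 11101000 → 3-byte char #7 = E8 B6 B6.
Offset 25: leading byte 0xE1 = 11100001 → 3-byte char #8 = E1 AB 9A.
Leading byte 0xE1 = 11100001 matches 1110xxxx → 3-byte sequence.
Byte 1: 0xE1 = 11100001, payload 0001 (4 bits).
Byte 2: 0xAB = 10101011 (10xxxxxx ✓), payload 101011.
Byte 3: 0x9A = 10011010 (10xxxxxx ✓), payload 011010.
Concatenate: 0001101011011010 = 0x1ADA (16 bits → U+1ADA).

U+1ADA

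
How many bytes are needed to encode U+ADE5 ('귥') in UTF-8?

U+ADE5 = 0xADE5. UTF-8 uses 1 byte below 0x80, 2 below 0x800, 3 below 0x10000, 4 up to 0x10FFFF. 0xADE5 is in U+0800–U+FFFF → 3 bytes.

3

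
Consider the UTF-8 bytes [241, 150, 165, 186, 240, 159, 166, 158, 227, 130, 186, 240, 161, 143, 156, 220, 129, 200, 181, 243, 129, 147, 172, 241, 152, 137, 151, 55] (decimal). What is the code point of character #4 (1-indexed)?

Offset 0: leading byte 0xF1 = 11110001 → 4-byte char #1 = F1 96 A5 BA.
Offset 4: leading byte 0xF0 = 11110000 → 4-byte char #2 = F0 9F A6 9E.
Offset 8: leading byte 0xE3 = 11100011 → 3-byte char #3 = E3 82 BA.
Offset 11: leading byte 0xF0 = 11110000 → 4-byte char #4 = F0 A1 8F 9C.
Leading byte 0xF0 = 11110000 matches 11110xxx → 4-byte sequence.
Byte 1: 0xF0 = 11110000, payload 000 (3 bits).
Byte 2: 0xA1 = 10100001 (10xxxxxx ✓), payload 100001.
Byte 3: 0x8F = 10001111 (10xxxxxx ✓), payload 001111.
Byte 4: 0x9C = 10011100 (10xxxxxx ✓), payload 011100.
Concatenate: 000100001001111011100 = 0x213DC (21 bits → U+213DC).

U+213DC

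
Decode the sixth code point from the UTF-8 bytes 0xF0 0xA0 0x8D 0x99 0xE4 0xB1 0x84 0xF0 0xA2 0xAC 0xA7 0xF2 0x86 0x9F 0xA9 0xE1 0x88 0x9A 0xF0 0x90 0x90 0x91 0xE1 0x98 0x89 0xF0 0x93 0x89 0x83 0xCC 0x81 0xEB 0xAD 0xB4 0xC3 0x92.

Offset 0: leading byte 0xF0 = 11110000 → 4-byte char #1 = F0 A0 8D 99.
Offset 4: leading byte 0xE4 = 11100100 → 3-byte char #2 = E4 B1 84.
Offset 7: leading byte 0xF0 = 11110000 → 4-byte char #3 = F0 A2 AC A7.
Offset 11: leading byte 0xF2 = 11110010 → 4-byte char #4 = F2 86 9F A9.
Offset 15: leading byte 0xE1 = 11100001 → 3-byte char #5 = E1 88 9A.
Offset 18: leading byte 0xF0 = 11110000 → 4-byte char #6 = F0 90 90 91.
Leading byte 0xF0 = 11110000 matches 11110xxx → 4-byte sequence.
Byte 1: 0xF0 = 11110000, payload 000 (3 bits).
Byte 2: 0x90 = 10010000 (10xxxxxx ✓), payload 010000.
Byte 3: 0x90 = 10010000 (10xxxxxx ✓), payload 010000.
Byte 4: 0x91 = 10010001 (10xxxxxx ✓), payload 010001.
Concatenate: 000010000010000010001 = 0x10411 (21 bits → U+10411).

U+10411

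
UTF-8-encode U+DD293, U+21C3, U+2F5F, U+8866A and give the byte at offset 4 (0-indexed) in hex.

U+DD293 → 4-byte form F3 9D 8A 93 at offsets 0–3.
U+21C3 → 3-byte form E2 87 83 at offsets 4–6.
Offset 4 falls in char 2's range; it's byte 1 of E2 87 83 = 0xE2.

0xE2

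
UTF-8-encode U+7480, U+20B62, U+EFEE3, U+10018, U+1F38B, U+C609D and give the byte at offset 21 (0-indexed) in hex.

U+7480 → 3-byte form E7 92 80 at offsets 0–2.
U+20B62 → 4-byte form F0 A0 AD A2 at offsets 3–6.
U+EFEE3 → 4-byte form F3 AF BB A3 at offsets 7–10.
U+10018 → 4-byte form F0 90 80 98 at offsets 11–14.
U+1F38B → 4-byte form F0 9F 8E 8B at offsets 15–18.
U+C609D → 4-byte form F3 86 82 9D at offsets 19–22.
Offset 21 falls in char 6's range; it's byte 3 of F3 86 82 9D = 0x82.

0x82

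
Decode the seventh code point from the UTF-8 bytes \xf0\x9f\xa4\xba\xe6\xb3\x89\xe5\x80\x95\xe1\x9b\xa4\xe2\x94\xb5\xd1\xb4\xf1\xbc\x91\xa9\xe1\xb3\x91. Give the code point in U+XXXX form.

Offset 0: leading byte 0xF0 = 11110000 → 4-byte char #1 = F0 9F A4 BA.
Offset 4: leading byte 0xE6 = 11100110 → 3-byte char #2 = E6 B3 89.
Offset 7: leading byte 0xE5 = 11100101 → 3-byte char #3 = E5 80 95.
Offset 10: leading byte 0xE1 = 11100001 → 3-byte char #4 = E1 9B A4.
Offset 13: leading byte 0xE2 = 11100010 → 3-byte char #5 = E2 94 B5.
Offset 16: leading byte 0xD1 = 11010001 → 2-byte char #6 = D1 B4.
Offset 18: leading byte 0xF1 = 11110001 → 4-byte char #7 = F1 BC 91 A9.
Leading byte 0xF1 = 11110001 matches 11110xxx → 4-byte sequence.
Byte 1: 0xF1 = 11110001, payload 001 (3 bits).
Byte 2: 0xBC = 10111100 (10xxxxxx ✓), payload 111100.
Byte 3: 0x91 = 10010001 (10xxxxxx ✓), payload 010001.
Byte 4: 0xA9 = 10101001 (10xxxxxx ✓), payload 101001.
Concatenate: 001111100010001101001 = 0x7C469 (21 bits → U+7C469).

U+7C469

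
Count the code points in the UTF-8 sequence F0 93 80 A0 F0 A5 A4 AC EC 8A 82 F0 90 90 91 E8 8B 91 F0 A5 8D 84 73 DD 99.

Byte at offset 0: 0xF0 = 11110000 → 4-byte char (#1). Advance 4.
Byte at offset 4: 0xF0 = 11110000 → 4-byte char (#2). Advance 4.
Byte at offset 8: 0xEC = 11101100 → 3-byte char (#3). Advance 3.
Byte at offset 11: 0xF0 = 11110000 → 4-byte char (#4). Advance 4.
Byte at offset 15: 0xE8 = 11101000 → 3-byte char (#5). Advance 3.
Byte at offset 18: 0xF0 = 11110000 → 4-byte char (#6). Advance 4.
Byte at offset 22: 0x73 = 01110011 → 1-byte char (#7). Advance 1.
Byte at offset 23: 0xDD = 11011101 → 2-byte char (#8). Advance 2.
Reached end at offset 25 after 8 code points.

8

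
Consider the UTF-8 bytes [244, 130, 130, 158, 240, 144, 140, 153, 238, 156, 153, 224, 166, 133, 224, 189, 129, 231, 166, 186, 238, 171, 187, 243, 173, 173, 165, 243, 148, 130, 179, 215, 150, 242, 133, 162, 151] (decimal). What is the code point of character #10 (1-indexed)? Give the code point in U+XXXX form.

Offset 0: leading byte 0xF4 = 11110100 → 4-byte char #1 = F4 82 82 9E.
Offset 4: leading byte 0xF0 = 11110000 → 4-byte char #2 = F0 90 8C 99.
Offset 8: leading byte 0xEE = 11101110 → 3-byte char #3 = EE 9C 99.
Offset 11: leading byte 0xE0 = 11100000 → 3-byte char #4 = E0 A6 85.
Offset 14: leading byte 0xE0 = 11100000 → 3-byte char #5 = E0 BD 81.
Offset 17: leading byte 0xE7 = 11100111 → 3-byte char #6 = E7 A6 BA.
Offset 20: leading byte 0xEE = 11101110 → 3-byte char #7 = EE AB BB.
Offset 23: leading byte 0xF3 = 11110011 → 4-byte char #8 = F3 AD AD A5.
Offset 27: leading byte 0xF3 = 11110011 → 4-byte char #9 = F3 94 82 B3.
Offset 31: leading byte 0xD7 = 11010111 → 2-byte char #10 = D7 96.
Leading byte 0xD7 = 11010111 matches 110xxxxx → 2-byte sequence.
Byte 1: 0xD7 = 11010111, payload 10111 (5 bits).
Byte 2: 0x96 = 10010110 (10xxxxxx ✓), payload 010110.
Concatenate: 10111010110 = 0x5D6 (11 bits → U+05D6).

U+05D6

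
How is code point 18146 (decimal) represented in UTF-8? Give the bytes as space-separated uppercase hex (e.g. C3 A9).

U+46E2 = 0x46E2 = 18146 decimal. In range U+0800–U+FFFF → 3-byte form: 1110xxxx 10xxxxxx 10xxxxxx.
Binary (16 bits): 0100011011100010.
Split 4+6+6: 0100 | 011011 | 100010.
Byte 1: 11100100 = 0xE4.
Byte 2: 10011011 = 0x9B.
Byte 3: 10100010 = 0xA2.

E4 9B A2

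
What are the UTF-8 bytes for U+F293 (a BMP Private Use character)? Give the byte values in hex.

EF 8A 93

U+F293 = 0xF293 = 62099 decimal. In range U+0800–U+FFFF → 3-byte form: 1110xxxx 10xxxxxx 10xxxxxx.
Binary (16 bits): 1111001010010011.
Split 4+6+6: 1111 | 001010 | 010011.
Byte 1: 11101111 = 0xEF.
Byte 2: 10001010 = 0x8A.
Byte 3: 10010011 = 0x93.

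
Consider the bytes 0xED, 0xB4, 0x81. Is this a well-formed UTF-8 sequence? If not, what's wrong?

Structurally a 3-byte sequence; payload = 0xDD01.
But 0xDD01 is in U+D800–U+DFFF, the surrogate range. Surrogates are not Unicode scalar values and are forbidden in UTF-8.

invalid (encodes a surrogate (U+D800–U+DFFF))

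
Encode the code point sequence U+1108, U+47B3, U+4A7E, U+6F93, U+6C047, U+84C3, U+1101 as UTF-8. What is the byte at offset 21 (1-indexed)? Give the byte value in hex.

1-indexed offset 21 is 0-indexed offset 20.
U+1108 → 3-byte form E1 84 88 at offsets 0–2.
U+47B3 → 3-byte form E4 9E B3 at offsets 3–5.
U+4A7E → 3-byte form E4 A9 BE at offsets 6–8.
U+6F93 → 3-byte form E6 BE 93 at offsets 9–11.
U+6C047 → 4-byte form F1 AC 81 87 at offsets 12–15.
U+84C3 → 3-byte form E8 93 83 at offsets 16–18.
U+1101 → 3-byte form E1 84 81 at offsets 19–21.
Offset 20 falls in char 7's range; it's byte 2 of E1 84 81 = 0x84.

0x84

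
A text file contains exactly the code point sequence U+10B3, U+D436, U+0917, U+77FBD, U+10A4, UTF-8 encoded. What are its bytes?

E1 82 B3 ED 90 B6 E0 A4 97 F1 B7 BE BD E1 82 A4

U+10B3: 3-byte form → E1 82 B3.
U+D436: 3-byte form → ED 90 B6.
U+0917: 3-byte form → E0 A4 97.
U+77FBD: 4-byte form → F1 B7 BE BD.
U+10A4: 3-byte form → E1 82 A4.
Concatenated (16 bytes): E1 82 B3 ED 90 B6 E0 A4 97 F1 B7 BE BD E1 82 A4.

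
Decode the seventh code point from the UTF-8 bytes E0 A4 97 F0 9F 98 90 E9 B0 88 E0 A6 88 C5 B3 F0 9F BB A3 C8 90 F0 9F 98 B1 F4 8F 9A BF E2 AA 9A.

Offset 0: leading byte 0xE0 = 11100000 → 3-byte char #1 = E0 A4 97.
Offset 3: leading byte 0xF0 = 11110000 → 4-byte char #2 = F0 9F 98 90.
Offset 7: leading byte 0xE9 = 11101001 → 3-byte char #3 = E9 B0 88.
Offset 10: leading byte 0xE0 = 11100000 → 3-byte char #4 = E0 A6 88.
Offset 13: leading byte 0xC5 = 11000101 → 2-byte char #5 = C5 B3.
Offset 15: leading byte 0xF0 = 11110000 → 4-byte char #6 = F0 9F BB A3.
Offset 19: leading byte 0xC8 = 11001000 → 2-byte char #7 = C8 90.
Leading byte 0xC8 = 11001000 matches 110xxxxx → 2-byte sequence.
Byte 1: 0xC8 = 11001000, payload 01000 (5 bits).
Byte 2: 0x90 = 10010000 (10xxxxxx ✓), payload 010000.
Concatenate: 01000010000 = 0x210 (11 bits → U+0210).

U+0210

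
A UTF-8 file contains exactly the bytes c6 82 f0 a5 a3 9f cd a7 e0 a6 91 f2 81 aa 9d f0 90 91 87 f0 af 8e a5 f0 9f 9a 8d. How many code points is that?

8

Byte at offset 0: 0xC6 = 11000110 → 2-byte char (#1). Advance 2.
Byte at offset 2: 0xF0 = 11110000 → 4-byte char (#2). Advance 4.
Byte at offset 6: 0xCD = 11001101 → 2-byte char (#3). Advance 2.
Byte at offset 8: 0xE0 = 11100000 → 3-byte char (#4). Advance 3.
Byte at offset 11: 0xF2 = 11110010 → 4-byte char (#5). Advance 4.
Byte at offset 15: 0xF0 = 11110000 → 4-byte char (#6). Advance 4.
Byte at offset 19: 0xF0 = 11110000 → 4-byte char (#7). Advance 4.
Byte at offset 23: 0xF0 = 11110000 → 4-byte char (#8). Advance 4.
Reached end at offset 27 after 8 code points.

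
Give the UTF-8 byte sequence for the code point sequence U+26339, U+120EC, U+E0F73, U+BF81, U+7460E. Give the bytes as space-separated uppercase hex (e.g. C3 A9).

F0 A6 8C B9 F0 92 83 AC F3 A0 BD B3 EB BE 81 F1 B4 98 8E

U+26339: 4-byte form → F0 A6 8C B9.
U+120EC: 4-byte form → F0 92 83 AC.
U+E0F73: 4-byte form → F3 A0 BD B3.
U+BF81: 3-byte form → EB BE 81.
U+7460E: 4-byte form → F1 B4 98 8E.
Concatenated (19 bytes): F0 A6 8C B9 F0 92 83 AC F3 A0 BD B3 EB BE 81 F1 B4 98 8E.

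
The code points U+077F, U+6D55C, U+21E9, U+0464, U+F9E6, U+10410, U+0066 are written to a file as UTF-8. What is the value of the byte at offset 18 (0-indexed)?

0x66

U+077F → 2-byte form DD BF at offsets 0–1.
U+6D55C → 4-byte form F1 AD 95 9C at offsets 2–5.
U+21E9 → 3-byte form E2 87 A9 at offsets 6–8.
U+0464 → 2-byte form D1 A4 at offsets 9–10.
U+F9E6 → 3-byte form EF A7 A6 at offsets 11–13.
U+10410 → 4-byte form F0 90 90 90 at offsets 14–17.
U+0066 → 1-byte form 66 at offsets 18–18.
Offset 18 falls in char 7's range; it's byte 1 of 66 = 0x66.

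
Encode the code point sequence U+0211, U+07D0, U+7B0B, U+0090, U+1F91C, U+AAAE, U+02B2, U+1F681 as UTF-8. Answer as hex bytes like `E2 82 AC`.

C8 91 DF 90 E7 AC 8B C2 90 F0 9F A4 9C EA AA AE CA B2 F0 9F 9A 81

U+0211: 2-byte form → C8 91.
U+07D0: 2-byte form → DF 90.
U+7B0B: 3-byte form → E7 AC 8B.
U+0090: 2-byte form → C2 90.
U+1F91C: 4-byte form → F0 9F A4 9C.
U+AAAE: 3-byte form → EA AA AE.
U+02B2: 2-byte form → CA B2.
U+1F681: 4-byte form → F0 9F 9A 81.
Concatenated (22 bytes): C8 91 DF 90 E7 AC 8B C2 90 F0 9F A4 9C EA AA AE CA B2 F0 9F 9A 81.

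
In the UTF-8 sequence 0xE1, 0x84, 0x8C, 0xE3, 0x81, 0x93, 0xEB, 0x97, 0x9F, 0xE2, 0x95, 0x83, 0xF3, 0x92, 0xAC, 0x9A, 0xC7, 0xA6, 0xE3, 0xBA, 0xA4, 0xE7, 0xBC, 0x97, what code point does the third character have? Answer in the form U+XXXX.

Offset 0: leading byte 0xE1 = 11100001 → 3-byte char #1 = E1 84 8C.
Offset 3: leading byte 0xE3 = 11100011 → 3-byte char #2 = E3 81 93.
Offset 6: leading byte 0xEB = 11101011 → 3-byte char #3 = EB 97 9F.
Leading byte 0xEB = 11101011 matches 1110xxxx → 3-byte sequence.
Byte 1: 0xEB = 11101011, payload 1011 (4 bits).
Byte 2: 0x97 = 10010111 (10xxxxxx ✓), payload 010111.
Byte 3: 0x9F = 10011111 (10xxxxxx ✓), payload 011111.
Concatenate: 1011010111011111 = 0xB5DF (16 bits → U+B5DF).

U+B5DF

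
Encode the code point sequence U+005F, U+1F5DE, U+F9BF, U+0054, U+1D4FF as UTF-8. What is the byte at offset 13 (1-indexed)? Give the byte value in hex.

1-indexed offset 13 is 0-indexed offset 12.
U+005F → 1-byte form 5F at offsets 0–0.
U+1F5DE → 4-byte form F0 9F 97 9E at offsets 1–4.
U+F9BF → 3-byte form EF A6 BF at offsets 5–7.
U+0054 → 1-byte form 54 at offsets 8–8.
U+1D4FF → 4-byte form F0 9D 93 BF at offsets 9–12.
Offset 12 falls in char 5's range; it's byte 4 of F0 9D 93 BF = 0xBF.

0xBF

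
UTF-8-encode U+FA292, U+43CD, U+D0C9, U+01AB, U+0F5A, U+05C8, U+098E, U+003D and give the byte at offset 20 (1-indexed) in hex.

0x8E

1-indexed offset 20 is 0-indexed offset 19.
U+FA292 → 4-byte form F3 BA 8A 92 at offsets 0–3.
U+43CD → 3-byte form E4 8F 8D at offsets 4–6.
U+D0C9 → 3-byte form ED 83 89 at offsets 7–9.
U+01AB → 2-byte form C6 AB at offsets 10–11.
U+0F5A → 3-byte form E0 BD 9A at offsets 12–14.
U+05C8 → 2-byte form D7 88 at offsets 15–16.
U+098E → 3-byte form E0 A6 8E at offsets 17–19.
Offset 19 falls in char 7's range; it's byte 3 of E0 A6 8E = 0x8E.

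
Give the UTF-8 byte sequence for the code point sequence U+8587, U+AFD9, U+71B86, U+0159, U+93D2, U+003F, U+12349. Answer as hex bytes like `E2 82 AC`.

E8 96 87 EA BF 99 F1 B1 AE 86 C5 99 E9 8F 92 3F F0 92 8D 89

U+8587: 3-byte form → E8 96 87.
U+AFD9: 3-byte form → EA BF 99.
U+71B86: 4-byte form → F1 B1 AE 86.
U+0159: 2-byte form → C5 99.
U+93D2: 3-byte form → E9 8F 92.
U+003F: 1-byte form → 3F.
U+12349: 4-byte form → F0 92 8D 89.
Concatenated (20 bytes): E8 96 87 EA BF 99 F1 B1 AE 86 C5 99 E9 8F 92 3F F0 92 8D 89.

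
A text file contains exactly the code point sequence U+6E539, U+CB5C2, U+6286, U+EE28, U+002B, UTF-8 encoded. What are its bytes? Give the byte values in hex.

U+6E539: 4-byte form → F1 AE 94 B9.
U+CB5C2: 4-byte form → F3 8B 97 82.
U+6286: 3-byte form → E6 8A 86.
U+EE28: 3-byte form → EE B8 A8.
U+002B: 1-byte form → 2B.
Concatenated (15 bytes): F1 AE 94 B9 F3 8B 97 82 E6 8A 86 EE B8 A8 2B.

F1 AE 94 B9 F3 8B 97 82 E6 8A 86 EE B8 A8 2B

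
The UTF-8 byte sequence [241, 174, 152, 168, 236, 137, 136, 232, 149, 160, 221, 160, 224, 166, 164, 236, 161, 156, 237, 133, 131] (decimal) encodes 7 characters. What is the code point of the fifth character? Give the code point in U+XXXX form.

Offset 0: leading byte 0xF1 = 11110001 → 4-byte char #1 = F1 AE 98 A8.
Offset 4: leading byte 0xEC = 11101100 → 3-byte char #2 = EC 89 88.
Offset 7: leading byte 0xE8 = 11101000 → 3-byte char #3 = E8 95 A0.
Offset 10: leading byte 0xDD = 11011101 → 2-byte char #4 = DD A0.
Offset 12: leading byte 0xE0 = 11100000 → 3-byte char #5 = E0 A6 A4.
Leading byte 0xE0 = 11100000 matches 1110xxxx → 3-byte sequence.
Byte 1: 0xE0 = 11100000, payload 0000 (4 bits).
Byte 2: 0xA6 = 10100110 (10xxxxxx ✓), payload 100110.
Byte 3: 0xA4 = 10100100 (10xxxxxx ✓), payload 100100.
Concatenate: 0000100110100100 = 0x9A4 (16 bits → U+09A4).

U+09A4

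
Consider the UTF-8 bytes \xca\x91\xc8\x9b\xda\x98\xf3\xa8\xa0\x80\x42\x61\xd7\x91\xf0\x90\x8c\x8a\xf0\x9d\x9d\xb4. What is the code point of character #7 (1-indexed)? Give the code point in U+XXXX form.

Offset 0: leading byte 0xCA = 11001010 → 2-byte char #1 = CA 91.
Offset 2: leading byte 0xC8 = 11001000 → 2-byte char #2 = C8 9B.
Offset 4: leading byte 0xDA = 11011010 → 2-byte char #3 = DA 98.
Offset 6: leading byte 0xF3 = 11110011 → 4-byte char #4 = F3 A8 A0 80.
Offset 10: leading byte 0x42 = 01000010 → 1-byte char #5 = 42.
Offset 11: leading byte 0x61 = 01100001 → 1-byte char #6 = 61.
Offset 12: leading byte 0xD7 = 11010111 → 2-byte char #7 = D7 91.
Leading byte 0xD7 = 11010111 matches 110xxxxx → 2-byte sequence.
Byte 1: 0xD7 = 11010111, payload 10111 (5 bits).
Byte 2: 0x91 = 10010001 (10xxxxxx ✓), payload 010001.
Concatenate: 10111010001 = 0x5D1 (11 bits → U+05D1).

U+05D1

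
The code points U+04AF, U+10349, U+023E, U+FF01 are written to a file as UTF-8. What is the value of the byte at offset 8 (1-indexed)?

1-indexed offset 8 is 0-indexed offset 7.
U+04AF → 2-byte form D2 AF at offsets 0–1.
U+10349 → 4-byte form F0 90 8D 89 at offsets 2–5.
U+023E → 2-byte form C8 BE at offsets 6–7.
Offset 7 falls in char 3's range; it's byte 2 of C8 BE = 0xBE.

0xBE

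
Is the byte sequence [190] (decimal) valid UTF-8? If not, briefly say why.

Byte 0xBE = 10111110 has the form 10xxxxxx — a continuation byte — but there is no preceding leading byte.

invalid (continuation byte with no leading byte)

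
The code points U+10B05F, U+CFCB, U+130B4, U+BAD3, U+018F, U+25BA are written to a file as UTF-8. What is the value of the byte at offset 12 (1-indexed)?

1-indexed offset 12 is 0-indexed offset 11.
U+10B05F → 4-byte form F4 8B 81 9F at offsets 0–3.
U+CFCB → 3-byte form EC BF 8B at offsets 4–6.
U+130B4 → 4-byte form F0 93 82 B4 at offsets 7–10.
U+BAD3 → 3-byte form EB AB 93 at offsets 11–13.
Offset 11 falls in char 4's range; it's byte 1 of EB AB 93 = 0xEB.

0xEB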